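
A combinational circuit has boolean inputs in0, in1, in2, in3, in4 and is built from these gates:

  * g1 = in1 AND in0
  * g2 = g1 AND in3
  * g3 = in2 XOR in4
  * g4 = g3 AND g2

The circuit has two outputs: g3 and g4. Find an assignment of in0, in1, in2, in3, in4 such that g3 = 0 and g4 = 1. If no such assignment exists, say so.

Across all 32 input combinations, none give both g3 = 0 and g4 = 1.

no solution exists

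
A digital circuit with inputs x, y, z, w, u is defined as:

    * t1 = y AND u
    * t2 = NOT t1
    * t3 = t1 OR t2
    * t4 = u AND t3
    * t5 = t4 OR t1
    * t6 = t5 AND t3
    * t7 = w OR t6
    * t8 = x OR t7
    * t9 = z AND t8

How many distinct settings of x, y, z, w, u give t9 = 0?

18

t9 = z AND t8 must be 0, so at least one of z, t8 is 0.
Enumerating the 32 input combinations, 18 give t9 = 0 and 14 give t9 = 1.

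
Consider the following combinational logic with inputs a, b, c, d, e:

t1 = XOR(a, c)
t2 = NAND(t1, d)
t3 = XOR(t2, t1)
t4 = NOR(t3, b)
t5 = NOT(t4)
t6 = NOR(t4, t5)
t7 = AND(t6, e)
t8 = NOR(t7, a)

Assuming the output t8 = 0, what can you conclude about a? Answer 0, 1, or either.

1

t8 = NOR(t7, a) must be 0, so at least one of t7, a is 1.
Every assignment with t8 = 0 has a = 1; there are 16 such assignment(s).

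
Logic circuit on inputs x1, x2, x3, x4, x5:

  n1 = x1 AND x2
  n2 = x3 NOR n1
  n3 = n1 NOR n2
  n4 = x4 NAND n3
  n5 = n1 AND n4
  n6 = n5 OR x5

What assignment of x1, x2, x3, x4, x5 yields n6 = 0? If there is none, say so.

n6 = n5 OR x5 must be 0, so both n5 = 0 and x5 = 0.
n5 = n1 AND n4 must be 0, so at least one of n1, n4 is 0.
Check with x1=1, x2=0, x3=1, x4=1, x5=0:
n1 = x1 AND x2 = 1 AND 0 = 0
n2 = x3 NOR n1 = 1 NOR 0 = 0
n3 = n1 NOR n2 = 0 NOR 0 = 1
n4 = x4 NAND n3 = 1 NAND 1 = 0
n5 = n1 AND n4 = 0 AND 0 = 0
n6 = n5 OR x5 = 0 OR 0 = 0
So n6 = 0 as required.

x1=1, x2=0, x3=1, x4=1, x5=0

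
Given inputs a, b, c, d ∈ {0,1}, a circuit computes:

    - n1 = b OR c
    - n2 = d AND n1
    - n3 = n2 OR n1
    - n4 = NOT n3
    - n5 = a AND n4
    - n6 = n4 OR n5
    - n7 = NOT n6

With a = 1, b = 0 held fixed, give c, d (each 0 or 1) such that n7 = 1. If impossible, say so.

c=1 d=1

n7 = NOT n6 must be 1, so n6 = 0.
Check with a = 1, b = 0 and c=1, d=1:
n1 = b OR c = 0 OR 1 = 1
n2 = d AND n1 = 1 AND 1 = 1
n3 = n2 OR n1 = 1 OR 1 = 1
n4 = NOT n3 = NOT 1 = 0
n5 = a AND n4 = 1 AND 0 = 0
n6 = n4 OR n5 = 0 OR 0 = 0
n7 = NOT n6 = NOT 0 = 1
So n7 = 1.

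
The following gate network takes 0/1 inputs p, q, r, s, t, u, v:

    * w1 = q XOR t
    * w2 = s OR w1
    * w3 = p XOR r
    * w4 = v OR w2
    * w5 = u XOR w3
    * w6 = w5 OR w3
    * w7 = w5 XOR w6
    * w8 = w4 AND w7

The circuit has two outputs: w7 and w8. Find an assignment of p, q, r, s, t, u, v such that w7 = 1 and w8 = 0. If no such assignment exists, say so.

Check with p=0, q=1, r=1, s=0, t=1, u=1, v=0:
w1 = q XOR t = 1 XOR 1 = 0
w2 = s OR w1 = 0 OR 0 = 0
w3 = p XOR r = 0 XOR 1 = 1
w4 = v OR w2 = 0 OR 0 = 0
w5 = u XOR w3 = 1 XOR 1 = 0
w6 = w5 OR w3 = 0 OR 1 = 1
w7 = w5 XOR w6 = 0 XOR 1 = 1
w8 = w4 AND w7 = 0 AND 1 = 0
So w7 = 1 and w8 = 0.

p=0, q=1, r=1, s=0, t=1, u=1, v=0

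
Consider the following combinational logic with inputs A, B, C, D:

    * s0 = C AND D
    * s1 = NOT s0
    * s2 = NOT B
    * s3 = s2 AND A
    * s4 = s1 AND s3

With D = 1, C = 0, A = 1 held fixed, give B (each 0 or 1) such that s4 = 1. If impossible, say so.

B=0

s4 = s1 AND s3 must be 1, so both s1 = 1 and s3 = 1.
Check with D = 1, C = 0, A = 1 and B=0:
s0 = C AND D = 0 AND 1 = 0
s1 = NOT s0 = NOT 0 = 1
s2 = NOT B = NOT 0 = 1
s3 = s2 AND A = 1 AND 1 = 1
s4 = s1 AND s3 = 1 AND 1 = 1
So s4 = 1.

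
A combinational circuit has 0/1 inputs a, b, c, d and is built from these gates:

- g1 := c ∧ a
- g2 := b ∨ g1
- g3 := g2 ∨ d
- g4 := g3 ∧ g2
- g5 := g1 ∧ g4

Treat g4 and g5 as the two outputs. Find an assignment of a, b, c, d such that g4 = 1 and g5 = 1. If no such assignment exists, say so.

a=1, b=1, c=1, d=1

Check with a=1, b=1, c=1, d=1:
g1 = c ∧ a = 1 ∧ 1 = 1
g2 = b ∨ g1 = 1 ∨ 1 = 1
g3 = g2 ∨ d = 1 ∨ 1 = 1
g4 = g3 ∧ g2 = 1 ∧ 1 = 1
g5 = g1 ∧ g4 = 1 ∧ 1 = 1
So g4 = 1 and g5 = 1.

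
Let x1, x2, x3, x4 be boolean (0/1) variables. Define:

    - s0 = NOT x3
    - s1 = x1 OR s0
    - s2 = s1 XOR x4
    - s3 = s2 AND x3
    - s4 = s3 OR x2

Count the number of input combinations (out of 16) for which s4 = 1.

10

s4 = s3 OR x2 must be 1, so at least one of s3, x2 is 1.
Enumerating the 16 input combinations, 10 give s4 = 1 and 6 give s4 = 0.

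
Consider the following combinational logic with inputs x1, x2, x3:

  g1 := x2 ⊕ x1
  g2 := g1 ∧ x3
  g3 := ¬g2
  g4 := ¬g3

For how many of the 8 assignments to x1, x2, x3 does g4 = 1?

g4 = ¬g3 must be 1, so g3 = 0.
g3 = ¬g2 must be 0, so g2 = 1.
Enumerating the 8 input combinations, 2 give g4 = 1 and 6 give g4 = 0.

2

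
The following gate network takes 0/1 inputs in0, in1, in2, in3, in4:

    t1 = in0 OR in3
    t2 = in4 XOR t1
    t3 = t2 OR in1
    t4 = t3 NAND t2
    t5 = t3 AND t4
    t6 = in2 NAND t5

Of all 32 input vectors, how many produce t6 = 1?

t6 = in2 NAND t5 must be 1, so at least one of in2, t5 is 0.
Enumerating the 32 input combinations, 28 give t6 = 1 and 4 give t6 = 0.

28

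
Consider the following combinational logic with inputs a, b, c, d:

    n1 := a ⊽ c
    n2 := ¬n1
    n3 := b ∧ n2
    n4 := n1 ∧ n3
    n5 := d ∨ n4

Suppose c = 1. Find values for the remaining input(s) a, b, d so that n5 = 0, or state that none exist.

n5 = d ∨ n4 must be 0, so both d = 0 and n4 = 0.
n4 = n1 ∧ n3 must be 0, so at least one of n1, n3 is 0.
Check with c = 1 and a=0, b=1, d=0:
n1 = a ⊽ c = 0 ⊽ 1 = 0
n2 = ¬n1 = ¬0 = 1
n3 = b ∧ n2 = 1 ∧ 1 = 1
n4 = n1 ∧ n3 = 0 ∧ 1 = 0
n5 = d ∨ n4 = 0 ∨ 0 = 0
So n5 = 0.

a=0, b=1, d=0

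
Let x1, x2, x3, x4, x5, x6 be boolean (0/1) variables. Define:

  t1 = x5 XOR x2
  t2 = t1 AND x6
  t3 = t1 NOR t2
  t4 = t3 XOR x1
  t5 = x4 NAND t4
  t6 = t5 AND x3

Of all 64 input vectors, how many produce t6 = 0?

t6 = t5 AND x3 must be 0, so at least one of t5, x3 is 0.
Enumerating the 64 input combinations, 40 give t6 = 0 and 24 give t6 = 1.

40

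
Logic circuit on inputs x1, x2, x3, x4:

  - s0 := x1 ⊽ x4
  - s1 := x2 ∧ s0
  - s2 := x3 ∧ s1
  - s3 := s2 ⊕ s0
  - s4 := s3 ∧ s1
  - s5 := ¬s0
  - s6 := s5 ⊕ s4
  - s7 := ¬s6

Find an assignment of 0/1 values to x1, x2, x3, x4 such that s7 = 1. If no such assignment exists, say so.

Check with x1=0 x2=1 x3=1 x4=0:
s0 = x1 ⊽ x4 = 0 ⊽ 0 = 1
s1 = x2 ∧ s0 = 1 ∧ 1 = 1
s2 = x3 ∧ s1 = 1 ∧ 1 = 1
s3 = s2 ⊕ s0 = 1 ⊕ 1 = 0
s4 = s3 ∧ s1 = 0 ∧ 1 = 0
s5 = ¬s0 = ¬1 = 0
s6 = s5 ⊕ s4 = 0 ⊕ 0 = 0
s7 = ¬s6 = ¬0 = 1
So s7 = 1 as required.

x1=0 x2=1 x3=1 x4=0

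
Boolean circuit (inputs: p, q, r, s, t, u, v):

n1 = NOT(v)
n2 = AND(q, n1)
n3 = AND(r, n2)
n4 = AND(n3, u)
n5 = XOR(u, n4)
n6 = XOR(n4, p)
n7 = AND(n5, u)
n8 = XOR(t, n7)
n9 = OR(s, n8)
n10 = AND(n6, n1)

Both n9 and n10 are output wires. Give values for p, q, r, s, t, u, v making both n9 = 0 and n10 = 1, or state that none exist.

Check with p=1, q=0, r=1, s=0, t=0, u=0, v=0:
n1 = NOT(v) = NOT 0 = 1
n2 = AND(q, n1) = AND(0, 1) = 0
n3 = AND(r, n2) = AND(1, 0) = 0
n4 = AND(n3, u) = AND(0, 0) = 0
n5 = XOR(u, n4) = XOR(0, 0) = 0
n6 = XOR(n4, p) = XOR(0, 1) = 1
n7 = AND(n5, u) = AND(0, 0) = 0
n8 = XOR(t, n7) = XOR(0, 0) = 0
n9 = OR(s, n8) = OR(0, 0) = 0
n10 = AND(n6, n1) = AND(1, 1) = 1
So n9 = 0 and n10 = 1.

p=1, q=0, r=1, s=0, t=0, u=0, v=0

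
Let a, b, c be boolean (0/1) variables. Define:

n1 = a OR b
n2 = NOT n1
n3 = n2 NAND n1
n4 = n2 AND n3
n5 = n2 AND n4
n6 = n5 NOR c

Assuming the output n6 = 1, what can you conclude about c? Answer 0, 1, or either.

n6 = n5 NOR c must be 1, so both n5 = 0 and c = 0.
n5 = n2 AND n4 must be 0, so at least one of n2, n4 is 0.
Every assignment with n6 = 1 has c = 0; there are 3 such assignment(s).
  a=0, b=1, c=0
  a=1, b=0, c=0
  a=1, b=1, c=0

0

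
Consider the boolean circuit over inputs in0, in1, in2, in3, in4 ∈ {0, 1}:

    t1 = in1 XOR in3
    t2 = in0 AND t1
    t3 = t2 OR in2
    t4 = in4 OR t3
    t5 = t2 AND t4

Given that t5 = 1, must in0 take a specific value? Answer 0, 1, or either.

1

t5 = t2 AND t4 must be 1, so both t2 = 1 and t4 = 1.
t2 = in0 AND t1 must be 1, so both in0 = 1 and t1 = 1.
Every assignment with t5 = 1 has in0 = 1; there are 8 such assignment(s).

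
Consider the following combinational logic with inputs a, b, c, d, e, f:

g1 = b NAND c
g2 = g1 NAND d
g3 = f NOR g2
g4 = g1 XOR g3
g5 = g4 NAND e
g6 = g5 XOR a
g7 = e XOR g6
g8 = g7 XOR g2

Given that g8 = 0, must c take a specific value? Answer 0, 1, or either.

either

Both values of c occur among assignments with g8 = 0:
  c=0: a=0, b=0, c=0, d=0, e=0, f=0
  c=1: a=0, b=0, c=1, d=0, e=0, f=0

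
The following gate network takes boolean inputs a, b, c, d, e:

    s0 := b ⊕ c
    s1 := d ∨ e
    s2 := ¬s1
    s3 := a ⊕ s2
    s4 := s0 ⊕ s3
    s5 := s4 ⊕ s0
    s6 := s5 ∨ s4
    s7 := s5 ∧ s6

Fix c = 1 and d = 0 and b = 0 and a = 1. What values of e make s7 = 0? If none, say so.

Check with c = 1 and d = 0 and b = 0 and a = 1 and e=0:
s0 = b ⊕ c = 0 ⊕ 1 = 1
s1 = d ∨ e = 0 ∨ 0 = 0
s2 = ¬s1 = ¬0 = 1
s3 = a ⊕ s2 = 1 ⊕ 1 = 0
s4 = s0 ⊕ s3 = 1 ⊕ 0 = 1
s5 = s4 ⊕ s0 = 1 ⊕ 1 = 0
s6 = s5 ∨ s4 = 0 ∨ 1 = 1
s7 = s5 ∧ s6 = 0 ∧ 1 = 0
So s7 = 0.

e=0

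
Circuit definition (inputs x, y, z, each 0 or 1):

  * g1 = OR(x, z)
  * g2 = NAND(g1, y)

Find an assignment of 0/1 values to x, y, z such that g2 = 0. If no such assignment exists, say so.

x=1 y=1 z=1

g2 = NAND(g1, y) must be 0, so both g1 = 1 and y = 1.
g1 = OR(x, z) must be 1, so at least one of x, z is 1.
Check with x=1 y=1 z=1:
g1 = OR(x, z) = OR(1, 1) = 1
g2 = NAND(g1, y) = NAND(1, 1) = 0
So g2 = 0 as required.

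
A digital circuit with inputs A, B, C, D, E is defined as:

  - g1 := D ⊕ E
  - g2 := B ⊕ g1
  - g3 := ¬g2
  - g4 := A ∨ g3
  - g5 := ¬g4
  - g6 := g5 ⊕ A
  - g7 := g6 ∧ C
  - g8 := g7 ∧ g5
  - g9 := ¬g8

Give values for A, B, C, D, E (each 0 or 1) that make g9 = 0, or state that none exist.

Check with A=0, B=0, C=1, D=1, E=0:
g1 = D ⊕ E = 1 ⊕ 0 = 1
g2 = B ⊕ g1 = 0 ⊕ 1 = 1
g3 = ¬g2 = ¬1 = 0
g4 = A ∨ g3 = 0 ∨ 0 = 0
g5 = ¬g4 = ¬0 = 1
g6 = g5 ⊕ A = 1 ⊕ 0 = 1
g7 = g6 ∧ C = 1 ∧ 1 = 1
g8 = g7 ∧ g5 = 1 ∧ 1 = 1
g9 = ¬g8 = ¬1 = 0
So g9 = 0 as required.

A=0, B=0, C=1, D=1, E=0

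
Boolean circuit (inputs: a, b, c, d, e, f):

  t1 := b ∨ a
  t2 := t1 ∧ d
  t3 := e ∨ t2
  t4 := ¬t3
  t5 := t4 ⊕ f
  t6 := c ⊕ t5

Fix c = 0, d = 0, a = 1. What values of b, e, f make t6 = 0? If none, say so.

b=1, e=1, f=0

Check with c = 0, d = 0, a = 1 and b=1, e=1, f=0:
t1 = b ∨ a = 1 ∨ 1 = 1
t2 = t1 ∧ d = 1 ∧ 0 = 0
t3 = e ∨ t2 = 1 ∨ 0 = 1
t4 = ¬t3 = ¬1 = 0
t5 = t4 ⊕ f = 0 ⊕ 0 = 0
t6 = c ⊕ t5 = 0 ⊕ 0 = 0
So t6 = 0.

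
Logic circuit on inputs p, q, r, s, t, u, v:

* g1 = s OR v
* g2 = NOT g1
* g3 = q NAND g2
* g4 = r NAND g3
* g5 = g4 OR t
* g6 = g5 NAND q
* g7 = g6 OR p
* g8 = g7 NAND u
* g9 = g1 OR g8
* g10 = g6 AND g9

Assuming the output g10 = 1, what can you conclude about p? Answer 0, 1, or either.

Both values of p occur among assignments with g10 = 1:
  p=0: p=0, q=0, r=0, s=0, t=0, u=0, v=0
  p=1: p=1, q=0, r=0, s=0, t=0, u=0, v=0

either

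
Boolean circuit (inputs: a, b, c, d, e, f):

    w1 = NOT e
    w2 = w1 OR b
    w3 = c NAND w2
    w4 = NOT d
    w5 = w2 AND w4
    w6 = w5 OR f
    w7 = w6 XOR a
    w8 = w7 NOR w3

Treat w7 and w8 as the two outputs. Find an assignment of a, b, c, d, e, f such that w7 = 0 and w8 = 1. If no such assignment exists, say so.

a=1, b=1, c=1, d=0, e=0, f=1

Check with a=1, b=1, c=1, d=0, e=0, f=1:
w1 = NOT e = NOT 0 = 1
w2 = w1 OR b = 1 OR 1 = 1
w3 = c NAND w2 = 1 NAND 1 = 0
w4 = NOT d = NOT 0 = 1
w5 = w2 AND w4 = 1 AND 1 = 1
w6 = w5 OR f = 1 OR 1 = 1
w7 = w6 XOR a = 1 XOR 1 = 0
w8 = w7 NOR w3 = 0 NOR 0 = 1
So w7 = 0 and w8 = 1.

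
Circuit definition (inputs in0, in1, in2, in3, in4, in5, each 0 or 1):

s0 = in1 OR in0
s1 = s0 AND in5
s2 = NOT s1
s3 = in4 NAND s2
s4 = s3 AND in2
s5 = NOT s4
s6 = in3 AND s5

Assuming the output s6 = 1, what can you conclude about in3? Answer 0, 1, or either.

s6 = in3 AND s5 must be 1, so both in3 = 1 and s5 = 1.
s5 = NOT s4 must be 1, so s4 = 0.
s4 = s3 AND in2 must be 0, so at least one of s3, in2 is 0.
Every assignment with s6 = 1 has in3 = 1; there are 21 such assignment(s).

1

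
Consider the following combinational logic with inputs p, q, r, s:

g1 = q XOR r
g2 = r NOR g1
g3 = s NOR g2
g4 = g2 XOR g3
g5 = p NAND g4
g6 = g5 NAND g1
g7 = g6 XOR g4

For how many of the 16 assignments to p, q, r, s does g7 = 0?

g7 = g6 XOR g4 must be 0, so g6 and g4 are equal.
Enumerating the 16 input combinations, 12 give g7 = 0 and 4 give g7 = 1.

12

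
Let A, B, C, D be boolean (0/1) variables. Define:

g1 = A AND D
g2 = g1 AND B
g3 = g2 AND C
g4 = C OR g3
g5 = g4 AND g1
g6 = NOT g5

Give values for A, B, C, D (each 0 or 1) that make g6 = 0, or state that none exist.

g6 = NOT g5 must be 0, so g5 = 1.
g5 = g4 AND g1 must be 1, so both g4 = 1 and g1 = 1.
g4 = C OR g3 must be 1, so at least one of C, g3 is 1.
Check with A=1 B=0 C=1 D=1:
g1 = A AND D = 1 AND 1 = 1
g2 = g1 AND B = 1 AND 0 = 0
g3 = g2 AND C = 0 AND 1 = 0
g4 = C OR g3 = 1 OR 0 = 1
g5 = g4 AND g1 = 1 AND 1 = 1
g6 = NOT g5 = NOT 1 = 0
So g6 = 0 as required.

A=1 B=0 C=1 D=1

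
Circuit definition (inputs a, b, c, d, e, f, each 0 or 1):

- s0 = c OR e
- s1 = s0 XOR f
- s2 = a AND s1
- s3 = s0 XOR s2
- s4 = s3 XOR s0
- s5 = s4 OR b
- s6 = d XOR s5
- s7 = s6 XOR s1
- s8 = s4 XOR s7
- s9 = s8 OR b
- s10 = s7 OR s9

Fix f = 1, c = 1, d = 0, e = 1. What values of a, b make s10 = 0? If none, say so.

a=1 b=0

s10 = s7 OR s9 must be 0, so both s7 = 0 and s9 = 0.
s7 = s6 XOR s1 must be 0, so s6 and s1 are equal.
Check with f = 1, c = 1, d = 0, e = 1 and a=1, b=0:
s0 = c OR e = 1 OR 1 = 1
s1 = s0 XOR f = 1 XOR 1 = 0
s2 = a AND s1 = 1 AND 0 = 0
s3 = s0 XOR s2 = 1 XOR 0 = 1
s4 = s3 XOR s0 = 1 XOR 1 = 0
s5 = s4 OR b = 0 OR 0 = 0
s6 = d XOR s5 = 0 XOR 0 = 0
s7 = s6 XOR s1 = 0 XOR 0 = 0
s8 = s4 XOR s7 = 0 XOR 0 = 0
s9 = s8 OR b = 0 OR 0 = 0
s10 = s7 OR s9 = 0 OR 0 = 0
So s10 = 0.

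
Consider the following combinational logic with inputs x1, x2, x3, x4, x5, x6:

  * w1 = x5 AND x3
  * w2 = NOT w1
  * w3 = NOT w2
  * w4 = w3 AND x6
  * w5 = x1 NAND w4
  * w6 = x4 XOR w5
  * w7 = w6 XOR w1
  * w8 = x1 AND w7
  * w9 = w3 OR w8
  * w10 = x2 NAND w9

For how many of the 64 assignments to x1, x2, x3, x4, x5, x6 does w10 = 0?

w10 = x2 NAND w9 must be 0, so both x2 = 1 and w9 = 1.
w9 = w3 OR w8 must be 1, so at least one of w3, w8 is 1.
Enumerating the 64 input combinations, 14 give w10 = 0 and 50 give w10 = 1.

14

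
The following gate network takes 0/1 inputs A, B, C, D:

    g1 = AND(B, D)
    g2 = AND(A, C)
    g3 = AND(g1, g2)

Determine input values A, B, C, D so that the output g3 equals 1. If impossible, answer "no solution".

Check with A=1, B=1, C=1, D=1:
g1 = AND(B, D) = AND(1, 1) = 1
g2 = AND(A, C) = AND(1, 1) = 1
g3 = AND(g1, g2) = AND(1, 1) = 1
So g3 = 1 as required.

A=1, B=1, C=1, D=1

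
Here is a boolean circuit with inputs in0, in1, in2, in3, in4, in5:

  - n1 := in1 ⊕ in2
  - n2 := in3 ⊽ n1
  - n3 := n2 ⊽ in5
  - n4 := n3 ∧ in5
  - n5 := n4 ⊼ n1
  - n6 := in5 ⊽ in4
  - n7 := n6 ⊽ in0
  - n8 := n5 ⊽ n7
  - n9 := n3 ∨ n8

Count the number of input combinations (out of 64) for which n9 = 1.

n9 = n3 ∨ n8 must be 1, so at least one of n3, n8 is 1.
Enumerating the 64 input combinations, 24 give n9 = 1 and 40 give n9 = 0.

24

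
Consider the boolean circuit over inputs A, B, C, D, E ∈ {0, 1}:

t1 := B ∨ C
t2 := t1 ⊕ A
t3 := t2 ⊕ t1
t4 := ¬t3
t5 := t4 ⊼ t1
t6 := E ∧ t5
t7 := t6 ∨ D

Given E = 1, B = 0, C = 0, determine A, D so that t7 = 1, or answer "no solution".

Check with E = 1, B = 0, C = 0 and A=1, D=0:
t1 = B ∨ C = 0 ∨ 0 = 0
t2 = t1 ⊕ A = 0 ⊕ 1 = 1
t3 = t2 ⊕ t1 = 1 ⊕ 0 = 1
t4 = ¬t3 = ¬1 = 0
t5 = t4 ⊼ t1 = 0 ⊼ 0 = 1
t6 = E ∧ t5 = 1 ∧ 1 = 1
t7 = t6 ∨ D = 1 ∨ 0 = 1
So t7 = 1.

A=1, D=0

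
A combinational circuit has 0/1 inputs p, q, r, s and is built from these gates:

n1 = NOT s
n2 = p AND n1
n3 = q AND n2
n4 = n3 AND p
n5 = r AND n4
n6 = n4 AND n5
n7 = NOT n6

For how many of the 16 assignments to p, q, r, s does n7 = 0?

1

n7 = NOT n6 must be 0, so n6 = 1.
Satisfying assignments:
  p=1, q=1, r=1, s=0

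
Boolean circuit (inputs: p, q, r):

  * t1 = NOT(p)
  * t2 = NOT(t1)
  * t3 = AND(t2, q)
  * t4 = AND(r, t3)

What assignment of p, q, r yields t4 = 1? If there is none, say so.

Check with p=1, q=1, r=1:
t1 = NOT(p) = NOT 1 = 0
t2 = NOT(t1) = NOT 0 = 1
t3 = AND(t2, q) = AND(1, 1) = 1
t4 = AND(r, t3) = AND(1, 1) = 1
So t4 = 1 as required.

p=1, q=1, r=1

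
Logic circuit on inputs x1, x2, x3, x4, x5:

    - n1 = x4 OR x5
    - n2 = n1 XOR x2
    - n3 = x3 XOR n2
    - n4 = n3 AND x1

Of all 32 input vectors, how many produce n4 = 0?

n4 = n3 AND x1 must be 0, so at least one of n3, x1 is 0.
Enumerating the 32 input combinations, 24 give n4 = 0 and 8 give n4 = 1.

24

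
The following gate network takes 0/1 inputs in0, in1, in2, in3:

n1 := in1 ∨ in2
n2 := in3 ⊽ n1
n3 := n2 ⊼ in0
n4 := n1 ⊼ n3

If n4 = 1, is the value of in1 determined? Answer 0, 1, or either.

n4 = n1 ⊼ n3 must be 1, so at least one of n1, n3 is 0.
Every assignment with n4 = 1 has in1 = 0; there are 4 such assignment(s).
  in0=0, in1=0, in2=0, in3=0
  in0=0, in1=0, in2=0, in3=1
  in0=1, in1=0, in2=0, in3=0
  in0=1, in1=0, in2=0, in3=1

0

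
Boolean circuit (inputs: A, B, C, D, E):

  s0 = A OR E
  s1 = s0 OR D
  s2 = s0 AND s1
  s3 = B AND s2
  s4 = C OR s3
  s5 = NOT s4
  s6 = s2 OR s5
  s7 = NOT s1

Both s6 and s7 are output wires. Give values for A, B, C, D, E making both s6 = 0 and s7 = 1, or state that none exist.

Check with A=0, B=1, C=1, D=0, E=0:
s0 = A OR E = 0 OR 0 = 0
s1 = s0 OR D = 0 OR 0 = 0
s2 = s0 AND s1 = 0 AND 0 = 0
s3 = B AND s2 = 1 AND 0 = 0
s4 = C OR s3 = 1 OR 0 = 1
s5 = NOT s4 = NOT 1 = 0
s6 = s2 OR s5 = 0 OR 0 = 0
s7 = NOT s1 = NOT 0 = 1
So s6 = 0 and s7 = 1.

A=0, B=1, C=1, D=0, E=0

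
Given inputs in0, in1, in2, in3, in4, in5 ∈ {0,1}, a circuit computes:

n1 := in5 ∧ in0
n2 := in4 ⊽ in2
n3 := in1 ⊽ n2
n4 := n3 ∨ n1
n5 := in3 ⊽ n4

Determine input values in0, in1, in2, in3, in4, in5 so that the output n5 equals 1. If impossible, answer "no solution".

Check with in0=0, in1=1, in2=1, in3=0, in4=0, in5=0:
n1 = in5 ∧ in0 = 0 ∧ 0 = 0
n2 = in4 ⊽ in2 = 0 ⊽ 1 = 0
n3 = in1 ⊽ n2 = 1 ⊽ 0 = 0
n4 = n3 ∨ n1 = 0 ∨ 0 = 0
n5 = in3 ⊽ n4 = 0 ⊽ 0 = 1
So n5 = 1 as required.

in0=0, in1=1, in2=1, in3=0, in4=0, in5=0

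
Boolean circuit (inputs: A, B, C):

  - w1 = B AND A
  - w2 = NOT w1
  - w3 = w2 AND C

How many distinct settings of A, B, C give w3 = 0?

5

w3 = w2 AND C must be 0, so at least one of w2, C is 0.
Enumerating the 8 input combinations, 5 give w3 = 0 and 3 give w3 = 1.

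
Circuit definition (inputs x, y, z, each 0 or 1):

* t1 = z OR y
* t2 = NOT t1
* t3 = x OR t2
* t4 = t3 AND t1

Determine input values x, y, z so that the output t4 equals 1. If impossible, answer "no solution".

t4 = t3 AND t1 must be 1, so both t3 = 1 and t1 = 1.
t3 = x OR t2 must be 1, so at least one of x, t2 is 1.
Check with x=1, y=0, z=1:
t1 = z OR y = 1 OR 0 = 1
t2 = NOT t1 = NOT 1 = 0
t3 = x OR t2 = 1 OR 0 = 1
t4 = t3 AND t1 = 1 AND 1 = 1
So t4 = 1 as required.

x=1, y=0, z=1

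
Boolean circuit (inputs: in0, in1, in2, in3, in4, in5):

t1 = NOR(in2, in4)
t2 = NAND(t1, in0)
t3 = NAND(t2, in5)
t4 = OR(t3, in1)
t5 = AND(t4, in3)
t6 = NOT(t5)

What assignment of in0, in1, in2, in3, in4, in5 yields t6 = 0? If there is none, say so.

in0=1, in1=0, in2=1, in3=1, in4=0, in5=0

t6 = NOT(t5) must be 0, so t5 = 1.
Check with in0=1, in1=0, in2=1, in3=1, in4=0, in5=0:
t1 = NOR(in2, in4) = NOR(1, 0) = 0
t2 = NAND(t1, in0) = NAND(0, 1) = 1
t3 = NAND(t2, in5) = NAND(1, 0) = 1
t4 = OR(t3, in1) = OR(1, 0) = 1
t5 = AND(t4, in3) = AND(1, 1) = 1
t6 = NOT(t5) = NOT 1 = 0
So t6 = 0 as required.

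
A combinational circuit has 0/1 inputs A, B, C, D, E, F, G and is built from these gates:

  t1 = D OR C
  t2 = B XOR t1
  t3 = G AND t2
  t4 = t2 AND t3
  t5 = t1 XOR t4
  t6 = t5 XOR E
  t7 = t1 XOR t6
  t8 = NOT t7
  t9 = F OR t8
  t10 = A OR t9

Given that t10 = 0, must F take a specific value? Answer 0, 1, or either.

0

t10 = A OR t9 must be 0, so both A = 0 and t9 = 0.
t9 = F OR t8 must be 0, so both F = 0 and t8 = 0.
Every assignment with t10 = 0 has F = 0; there are 16 such assignment(s).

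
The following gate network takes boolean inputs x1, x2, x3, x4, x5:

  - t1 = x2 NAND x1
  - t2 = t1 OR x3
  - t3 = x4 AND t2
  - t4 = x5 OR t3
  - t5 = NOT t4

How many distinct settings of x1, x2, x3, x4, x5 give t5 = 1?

t5 = NOT t4 must be 1, so t4 = 0.
t4 = x5 OR t3 must be 0, so both x5 = 0 and t3 = 0.
t3 = x4 AND t2 must be 0, so at least one of x4, t2 is 0.
Enumerating the 32 input combinations, 9 give t5 = 1 and 23 give t5 = 0.

9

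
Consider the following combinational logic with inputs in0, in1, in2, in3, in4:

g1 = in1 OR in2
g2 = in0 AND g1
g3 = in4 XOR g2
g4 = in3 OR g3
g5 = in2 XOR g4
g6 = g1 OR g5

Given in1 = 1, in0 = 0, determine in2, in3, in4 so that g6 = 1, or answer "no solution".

in2=1, in3=0, in4=0

Check with in1 = 1, in0 = 0 and in2=1, in3=0, in4=0:
g1 = in1 OR in2 = 1 OR 1 = 1
g2 = in0 AND g1 = 0 AND 1 = 0
g3 = in4 XOR g2 = 0 XOR 0 = 0
g4 = in3 OR g3 = 0 OR 0 = 0
g5 = in2 XOR g4 = 1 XOR 0 = 1
g6 = g1 OR g5 = 1 OR 1 = 1
So g6 = 1.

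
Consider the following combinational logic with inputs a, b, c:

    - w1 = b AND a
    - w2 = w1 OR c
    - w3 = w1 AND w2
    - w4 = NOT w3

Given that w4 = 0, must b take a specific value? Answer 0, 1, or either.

w4 = NOT w3 must be 0, so w3 = 1.
Every assignment with w4 = 0 has b = 1; there are 2 such assignment(s).
  a=1, b=1, c=0
  a=1, b=1, c=1

1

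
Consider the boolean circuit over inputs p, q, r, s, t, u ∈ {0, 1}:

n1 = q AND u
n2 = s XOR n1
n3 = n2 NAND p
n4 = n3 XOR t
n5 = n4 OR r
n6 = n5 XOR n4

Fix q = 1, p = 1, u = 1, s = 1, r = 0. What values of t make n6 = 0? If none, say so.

n6 = n5 XOR n4 must be 0, so n5 and n4 are equal.
Check with q = 1, p = 1, u = 1, s = 1, r = 0 and t=0:
n1 = q AND u = 1 AND 1 = 1
n2 = s XOR n1 = 1 XOR 1 = 0
n3 = n2 NAND p = 0 NAND 1 = 1
n4 = n3 XOR t = 1 XOR 0 = 1
n5 = n4 OR r = 1 OR 0 = 1
n6 = n5 XOR n4 = 1 XOR 1 = 0
So n6 = 0.

t=0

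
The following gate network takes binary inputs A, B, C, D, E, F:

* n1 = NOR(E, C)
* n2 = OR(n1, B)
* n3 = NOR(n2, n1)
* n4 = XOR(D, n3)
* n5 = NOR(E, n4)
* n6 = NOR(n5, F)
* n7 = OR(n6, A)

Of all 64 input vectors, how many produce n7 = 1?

n7 = OR(n6, A) must be 1, so at least one of n6, A is 1.
Enumerating the 64 input combinations, 44 give n7 = 1 and 20 give n7 = 0.

44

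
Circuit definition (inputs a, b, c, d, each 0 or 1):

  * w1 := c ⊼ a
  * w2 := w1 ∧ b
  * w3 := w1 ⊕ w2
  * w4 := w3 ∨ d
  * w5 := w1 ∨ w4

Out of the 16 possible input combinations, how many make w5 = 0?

w5 = w1 ∨ w4 must be 0, so both w1 = 0 and w4 = 0.
w1 = c ⊼ a must be 0, so both c = 1 and a = 1.
w4 = w3 ∨ d must be 0, so both w3 = 0 and d = 0.
Enumerating the 16 input combinations, 2 give w5 = 0 and 14 give w5 = 1.

2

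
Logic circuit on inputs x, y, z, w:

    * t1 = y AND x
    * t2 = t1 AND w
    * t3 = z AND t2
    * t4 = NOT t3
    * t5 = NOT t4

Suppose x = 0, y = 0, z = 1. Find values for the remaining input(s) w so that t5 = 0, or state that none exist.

w=1

t5 = NOT t4 must be 0, so t4 = 1.
t4 = NOT t3 must be 1, so t3 = 0.
Check with x = 0, y = 0, z = 1 and w=1:
t1 = y AND x = 0 AND 0 = 0
t2 = t1 AND w = 0 AND 1 = 0
t3 = z AND t2 = 1 AND 0 = 0
t4 = NOT t3 = NOT 0 = 1
t5 = NOT t4 = NOT 1 = 0
So t5 = 0.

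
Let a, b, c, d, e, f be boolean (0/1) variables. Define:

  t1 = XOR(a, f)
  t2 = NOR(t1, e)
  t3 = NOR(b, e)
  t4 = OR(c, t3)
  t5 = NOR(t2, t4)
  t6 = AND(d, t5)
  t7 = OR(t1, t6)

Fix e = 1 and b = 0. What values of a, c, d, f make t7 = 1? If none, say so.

t7 = OR(t1, t6) must be 1, so at least one of t1, t6 is 1.
Check with e = 1 and b = 0 and a=0, c=0, d=1, f=0:
t1 = XOR(a, f) = XOR(0, 0) = 0
t2 = NOR(t1, e) = NOR(0, 1) = 0
t3 = NOR(b, e) = NOR(0, 1) = 0
t4 = OR(c, t3) = OR(0, 0) = 0
t5 = NOR(t2, t4) = NOR(0, 0) = 1
t6 = AND(d, t5) = AND(1, 1) = 1
t7 = OR(t1, t6) = OR(0, 1) = 1
So t7 = 1.

a=0, c=0, d=1, f=0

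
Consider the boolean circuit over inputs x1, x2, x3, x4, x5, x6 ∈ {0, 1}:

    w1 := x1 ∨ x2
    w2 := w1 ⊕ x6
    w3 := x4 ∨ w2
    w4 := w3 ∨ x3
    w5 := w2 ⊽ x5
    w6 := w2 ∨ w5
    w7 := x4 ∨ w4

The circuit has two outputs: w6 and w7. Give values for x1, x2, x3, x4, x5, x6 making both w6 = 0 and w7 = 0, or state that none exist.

Check with x1=0, x2=1, x3=0, x4=0, x5=1, x6=1:
w1 = x1 ∨ x2 = 0 ∨ 1 = 1
w2 = w1 ⊕ x6 = 1 ⊕ 1 = 0
w3 = x4 ∨ w2 = 0 ∨ 0 = 0
w4 = w3 ∨ x3 = 0 ∨ 0 = 0
w5 = w2 ⊽ x5 = 0 ⊽ 1 = 0
w6 = w2 ∨ w5 = 0 ∨ 0 = 0
w7 = x4 ∨ w4 = 0 ∨ 0 = 0
So w6 = 0 and w7 = 0.

x1=0, x2=1, x3=0, x4=0, x5=1, x6=1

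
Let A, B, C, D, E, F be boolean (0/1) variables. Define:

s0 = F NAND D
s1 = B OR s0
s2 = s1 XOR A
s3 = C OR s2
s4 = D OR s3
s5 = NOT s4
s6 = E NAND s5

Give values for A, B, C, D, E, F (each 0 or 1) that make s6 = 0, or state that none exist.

A=1 B=0 C=0 D=0 E=1 F=1

s6 = E NAND s5 must be 0, so both E = 1 and s5 = 1.
Check with A=1 B=0 C=0 D=0 E=1 F=1:
s0 = F NAND D = 1 NAND 0 = 1
s1 = B OR s0 = 0 OR 1 = 1
s2 = s1 XOR A = 1 XOR 1 = 0
s3 = C OR s2 = 0 OR 0 = 0
s4 = D OR s3 = 0 OR 0 = 0
s5 = NOT s4 = NOT 0 = 1
s6 = E NAND s5 = 1 NAND 1 = 0
So s6 = 0 as required.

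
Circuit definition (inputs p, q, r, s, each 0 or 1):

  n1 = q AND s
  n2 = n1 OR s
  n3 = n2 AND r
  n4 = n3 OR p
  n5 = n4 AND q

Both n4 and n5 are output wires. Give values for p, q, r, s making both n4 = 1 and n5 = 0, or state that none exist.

p=1, q=0, r=0, s=1

Check with p=1, q=0, r=0, s=1:
n1 = q AND s = 0 AND 1 = 0
n2 = n1 OR s = 0 OR 1 = 1
n3 = n2 AND r = 1 AND 0 = 0
n4 = n3 OR p = 0 OR 1 = 1
n5 = n4 AND q = 1 AND 0 = 0
So n4 = 1 and n5 = 0.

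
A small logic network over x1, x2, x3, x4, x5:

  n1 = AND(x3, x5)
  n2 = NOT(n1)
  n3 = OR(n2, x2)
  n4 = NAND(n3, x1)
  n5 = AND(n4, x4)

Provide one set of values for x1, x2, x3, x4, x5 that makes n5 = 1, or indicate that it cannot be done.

x1=0, x2=0, x3=0, x4=1, x5=0

n5 = AND(n4, x4) must be 1, so both n4 = 1 and x4 = 1.
Check with x1=0, x2=0, x3=0, x4=1, x5=0:
n1 = AND(x3, x5) = AND(0, 0) = 0
n2 = NOT(n1) = NOT 0 = 1
n3 = OR(n2, x2) = OR(1, 0) = 1
n4 = NAND(n3, x1) = NAND(1, 0) = 1
n5 = AND(n4, x4) = AND(1, 1) = 1
So n5 = 1 as required.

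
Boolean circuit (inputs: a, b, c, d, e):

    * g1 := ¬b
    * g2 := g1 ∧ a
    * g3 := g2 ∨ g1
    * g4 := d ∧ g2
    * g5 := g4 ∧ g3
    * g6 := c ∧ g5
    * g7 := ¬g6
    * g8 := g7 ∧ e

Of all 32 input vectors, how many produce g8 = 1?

15

g8 = g7 ∧ e must be 1, so both g7 = 1 and e = 1.
g7 = ¬g6 must be 1, so g6 = 0.
Enumerating the 32 input combinations, 15 give g8 = 1 and 17 give g8 = 0.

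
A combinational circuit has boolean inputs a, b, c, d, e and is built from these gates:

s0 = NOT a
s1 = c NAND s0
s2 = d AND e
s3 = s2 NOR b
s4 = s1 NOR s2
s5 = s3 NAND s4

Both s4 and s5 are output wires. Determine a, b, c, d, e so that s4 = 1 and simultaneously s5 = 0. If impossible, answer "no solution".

Check with a=0 b=0 c=1 d=1 e=0:
s0 = NOT a = NOT 0 = 1
s1 = c NAND s0 = 1 NAND 1 = 0
s2 = d AND e = 1 AND 0 = 0
s3 = s2 NOR b = 0 NOR 0 = 1
s4 = s1 NOR s2 = 0 NOR 0 = 1
s5 = s3 NAND s4 = 1 NAND 1 = 0
So s4 = 1 and s5 = 0.

a=0 b=0 c=1 d=1 e=0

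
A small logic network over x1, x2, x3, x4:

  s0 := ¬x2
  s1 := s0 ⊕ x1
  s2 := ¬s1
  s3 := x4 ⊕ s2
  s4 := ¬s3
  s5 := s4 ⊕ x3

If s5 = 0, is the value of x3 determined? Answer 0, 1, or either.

either

Both values of x3 occur among assignments with s5 = 0:
  x3=0: x1=0, x2=0, x3=0, x4=1
  x3=1: x1=0, x2=0, x3=1, x4=0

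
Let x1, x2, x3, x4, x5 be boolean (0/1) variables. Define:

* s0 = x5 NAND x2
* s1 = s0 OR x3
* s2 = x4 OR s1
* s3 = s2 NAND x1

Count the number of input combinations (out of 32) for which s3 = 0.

15

s3 = s2 NAND x1 must be 0, so both s2 = 1 and x1 = 1.
s2 = x4 OR s1 must be 1, so at least one of x4, s1 is 1.
Enumerating the 32 input combinations, 15 give s3 = 0 and 17 give s3 = 1.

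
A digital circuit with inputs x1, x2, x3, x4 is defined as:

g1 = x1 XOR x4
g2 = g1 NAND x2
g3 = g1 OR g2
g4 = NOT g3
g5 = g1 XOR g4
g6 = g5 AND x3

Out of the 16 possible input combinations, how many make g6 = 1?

4

g6 = g5 AND x3 must be 1, so both g5 = 1 and x3 = 1.
Enumerating the 16 input combinations, 4 give g6 = 1 and 12 give g6 = 0.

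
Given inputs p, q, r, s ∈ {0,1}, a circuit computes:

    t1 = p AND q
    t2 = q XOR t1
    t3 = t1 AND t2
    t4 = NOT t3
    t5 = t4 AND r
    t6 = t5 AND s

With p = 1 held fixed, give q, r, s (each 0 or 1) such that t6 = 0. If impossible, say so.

t6 = t5 AND s must be 0, so at least one of t5, s is 0.
Check with p = 1 and q=0, r=0, s=0:
t1 = p AND q = 1 AND 0 = 0
t2 = q XOR t1 = 0 XOR 0 = 0
t3 = t1 AND t2 = 0 AND 0 = 0
t4 = NOT t3 = NOT 0 = 1
t5 = t4 AND r = 1 AND 0 = 0
t6 = t5 AND s = 0 AND 0 = 0
So t6 = 0.

q=0 r=0 s=0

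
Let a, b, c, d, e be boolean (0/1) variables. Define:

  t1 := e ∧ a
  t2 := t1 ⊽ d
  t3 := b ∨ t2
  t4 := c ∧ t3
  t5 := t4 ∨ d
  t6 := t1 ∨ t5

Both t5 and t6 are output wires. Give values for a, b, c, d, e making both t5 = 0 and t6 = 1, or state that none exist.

Check with a=1, b=0, c=1, d=0, e=1:
t1 = e ∧ a = 1 ∧ 1 = 1
t2 = t1 ⊽ d = 1 ⊽ 0 = 0
t3 = b ∨ t2 = 0 ∨ 0 = 0
t4 = c ∧ t3 = 1 ∧ 0 = 0
t5 = t4 ∨ d = 0 ∨ 0 = 0
t6 = t1 ∨ t5 = 1 ∨ 0 = 1
So t5 = 0 and t6 = 1.

a=1, b=0, c=1, d=0, e=1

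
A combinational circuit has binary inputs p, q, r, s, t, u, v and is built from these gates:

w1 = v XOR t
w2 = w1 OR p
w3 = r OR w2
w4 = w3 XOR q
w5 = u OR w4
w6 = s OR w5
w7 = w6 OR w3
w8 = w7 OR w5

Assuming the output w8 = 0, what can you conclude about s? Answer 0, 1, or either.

0

w8 = w7 OR w5 must be 0, so both w7 = 0 and w5 = 0.
w7 = w6 OR w3 must be 0, so both w6 = 0 and w3 = 0.
w5 = u OR w4 must be 0, so both u = 0 and w4 = 0.
Every assignment with w8 = 0 has s = 0; there are 2 such assignment(s).
  p=0, q=0, r=0, s=0, t=0, u=0, v=0
  p=0, q=0, r=0, s=0, t=1, u=0, v=1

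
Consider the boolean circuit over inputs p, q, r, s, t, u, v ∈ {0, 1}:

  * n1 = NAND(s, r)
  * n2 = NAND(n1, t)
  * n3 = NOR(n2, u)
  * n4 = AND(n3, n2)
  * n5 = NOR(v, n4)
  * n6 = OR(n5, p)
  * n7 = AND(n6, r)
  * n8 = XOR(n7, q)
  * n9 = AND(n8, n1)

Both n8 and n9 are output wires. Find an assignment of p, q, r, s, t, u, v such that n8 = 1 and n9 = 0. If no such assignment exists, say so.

p=1, q=0, r=1, s=1, t=0, u=0, v=0

Check with p=1, q=0, r=1, s=1, t=0, u=0, v=0:
n1 = NAND(s, r) = NAND(1, 1) = 0
n2 = NAND(n1, t) = NAND(0, 0) = 1
n3 = NOR(n2, u) = NOR(1, 0) = 0
n4 = AND(n3, n2) = AND(0, 1) = 0
n5 = NOR(v, n4) = NOR(0, 0) = 1
n6 = OR(n5, p) = OR(1, 1) = 1
n7 = AND(n6, r) = AND(1, 1) = 1
n8 = XOR(n7, q) = XOR(1, 0) = 1
n9 = AND(n8, n1) = AND(1, 0) = 0
So n8 = 1 and n9 = 0.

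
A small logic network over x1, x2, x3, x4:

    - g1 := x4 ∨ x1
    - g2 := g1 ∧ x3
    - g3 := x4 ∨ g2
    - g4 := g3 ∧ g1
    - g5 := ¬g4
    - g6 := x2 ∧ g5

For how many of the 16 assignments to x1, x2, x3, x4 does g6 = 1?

g6 = x2 ∧ g5 must be 1, so both x2 = 1 and g5 = 1.
Satisfying assignments:
  x1=0, x2=1, x3=0, x4=0
  x1=0, x2=1, x3=1, x4=0
  x1=1, x2=1, x3=0, x4=0

3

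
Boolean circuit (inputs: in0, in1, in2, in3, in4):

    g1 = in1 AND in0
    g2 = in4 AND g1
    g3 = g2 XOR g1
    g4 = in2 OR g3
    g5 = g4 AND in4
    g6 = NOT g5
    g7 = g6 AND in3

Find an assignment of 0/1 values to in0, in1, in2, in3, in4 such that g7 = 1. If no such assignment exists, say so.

Check with in0=0 in1=0 in2=0 in3=1 in4=1:
g1 = in1 AND in0 = 0 AND 0 = 0
g2 = in4 AND g1 = 1 AND 0 = 0
g3 = g2 XOR g1 = 0 XOR 0 = 0
g4 = in2 OR g3 = 0 OR 0 = 0
g5 = g4 AND in4 = 0 AND 1 = 0
g6 = NOT g5 = NOT 0 = 1
g7 = g6 AND in3 = 1 AND 1 = 1
So g7 = 1 as required.

in0=0 in1=0 in2=0 in3=1 in4=1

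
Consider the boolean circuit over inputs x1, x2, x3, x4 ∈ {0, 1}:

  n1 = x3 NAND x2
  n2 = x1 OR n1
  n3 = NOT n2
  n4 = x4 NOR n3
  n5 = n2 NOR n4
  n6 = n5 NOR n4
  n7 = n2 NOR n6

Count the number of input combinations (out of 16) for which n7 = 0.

n7 = n2 NOR n6 must be 0, so at least one of n2, n6 is 1.
Enumerating the 16 input combinations, 14 give n7 = 0 and 2 give n7 = 1.

14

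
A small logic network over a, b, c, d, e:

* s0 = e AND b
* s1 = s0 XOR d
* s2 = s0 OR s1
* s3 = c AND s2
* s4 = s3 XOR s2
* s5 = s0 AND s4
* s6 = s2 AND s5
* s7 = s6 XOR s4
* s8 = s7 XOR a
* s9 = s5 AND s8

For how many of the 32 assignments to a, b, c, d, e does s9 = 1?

2

s9 = s5 AND s8 must be 1, so both s5 = 1 and s8 = 1.
Satisfying assignments:
  a=1, b=1, c=0, d=0, e=1
  a=1, b=1, c=0, d=1, e=1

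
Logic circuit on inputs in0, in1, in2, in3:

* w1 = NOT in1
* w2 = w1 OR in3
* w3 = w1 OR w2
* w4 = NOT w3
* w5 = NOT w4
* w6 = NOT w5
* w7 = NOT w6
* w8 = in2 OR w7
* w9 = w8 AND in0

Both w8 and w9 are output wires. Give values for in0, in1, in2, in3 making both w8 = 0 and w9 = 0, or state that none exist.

Check with in0=0, in1=1, in2=0, in3=0:
w1 = NOT in1 = NOT 1 = 0
w2 = w1 OR in3 = 0 OR 0 = 0
w3 = w1 OR w2 = 0 OR 0 = 0
w4 = NOT w3 = NOT 0 = 1
w5 = NOT w4 = NOT 1 = 0
w6 = NOT w5 = NOT 0 = 1
w7 = NOT w6 = NOT 1 = 0
w8 = in2 OR w7 = 0 OR 0 = 0
w9 = w8 AND in0 = 0 AND 0 = 0
So w8 = 0 and w9 = 0.

in0=0, in1=1, in2=0, in3=0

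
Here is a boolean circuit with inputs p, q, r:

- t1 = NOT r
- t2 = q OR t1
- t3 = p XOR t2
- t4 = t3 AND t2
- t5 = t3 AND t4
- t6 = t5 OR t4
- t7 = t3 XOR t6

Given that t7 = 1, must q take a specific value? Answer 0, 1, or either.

t7 = t3 XOR t6 must be 1, so t3 and t6 differ.
Every assignment with t7 = 1 has q = 0; there are 1 such assignment(s).
  p=1, q=0, r=1

0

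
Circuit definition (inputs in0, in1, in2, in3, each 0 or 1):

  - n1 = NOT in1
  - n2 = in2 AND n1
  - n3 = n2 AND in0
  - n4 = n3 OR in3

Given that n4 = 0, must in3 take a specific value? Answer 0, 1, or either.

n4 = n3 OR in3 must be 0, so both n3 = 0 and in3 = 0.
Every assignment with n4 = 0 has in3 = 0; there are 7 such assignment(s).

0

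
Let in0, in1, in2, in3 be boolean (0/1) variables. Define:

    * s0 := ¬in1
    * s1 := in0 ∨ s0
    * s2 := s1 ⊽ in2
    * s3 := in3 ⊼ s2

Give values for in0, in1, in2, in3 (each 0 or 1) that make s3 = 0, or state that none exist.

in0=0, in1=1, in2=0, in3=1

s3 = in3 ⊼ s2 must be 0, so both in3 = 1 and s2 = 1.
s2 = s1 ⊽ in2 must be 1, so both s1 = 0 and in2 = 0.
Check with in0=0, in1=1, in2=0, in3=1:
s0 = ¬in1 = ¬1 = 0
s1 = in0 ∨ s0 = 0 ∨ 0 = 0
s2 = s1 ⊽ in2 = 0 ⊽ 0 = 1
s3 = in3 ⊼ s2 = 1 ⊼ 1 = 0
So s3 = 0 as required.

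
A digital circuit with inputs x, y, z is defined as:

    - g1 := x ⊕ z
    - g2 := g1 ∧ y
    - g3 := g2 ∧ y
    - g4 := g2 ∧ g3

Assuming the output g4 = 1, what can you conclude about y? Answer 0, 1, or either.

g4 = g2 ∧ g3 must be 1, so both g2 = 1 and g3 = 1.
g2 = g1 ∧ y must be 1, so both g1 = 1 and y = 1.
Every assignment with g4 = 1 has y = 1; there are 2 such assignment(s).
  x=0, y=1, z=1
  x=1, y=1, z=0

1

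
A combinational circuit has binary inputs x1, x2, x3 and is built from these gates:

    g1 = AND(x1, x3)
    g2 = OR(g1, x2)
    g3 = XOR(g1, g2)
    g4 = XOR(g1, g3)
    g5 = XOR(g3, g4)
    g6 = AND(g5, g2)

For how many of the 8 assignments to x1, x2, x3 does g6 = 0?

g6 = AND(g5, g2) must be 0, so at least one of g5, g2 is 0.
Satisfying assignments:
  x1=0, x2=0, x3=0
  x1=0, x2=0, x3=1
  x1=0, x2=1, x3=0
  x1=0, x2=1, x3=1
  x1=1, x2=0, x3=0
  x1=1, x2=1, x3=0

6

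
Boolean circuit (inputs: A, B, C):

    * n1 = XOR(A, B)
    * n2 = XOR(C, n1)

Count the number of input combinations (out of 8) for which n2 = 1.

n2 = XOR(C, n1) must be 1, so C and n1 differ.
Enumerating the 8 input combinations, 4 give n2 = 1 and 4 give n2 = 0.

4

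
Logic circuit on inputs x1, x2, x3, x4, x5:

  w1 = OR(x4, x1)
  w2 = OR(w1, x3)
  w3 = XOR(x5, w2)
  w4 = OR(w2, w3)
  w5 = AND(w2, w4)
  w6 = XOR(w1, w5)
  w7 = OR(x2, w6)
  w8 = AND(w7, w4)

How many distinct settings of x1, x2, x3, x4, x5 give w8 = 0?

w8 = AND(w7, w4) must be 0, so at least one of w7, w4 is 0.
Enumerating the 32 input combinations, 15 give w8 = 0 and 17 give w8 = 1.

15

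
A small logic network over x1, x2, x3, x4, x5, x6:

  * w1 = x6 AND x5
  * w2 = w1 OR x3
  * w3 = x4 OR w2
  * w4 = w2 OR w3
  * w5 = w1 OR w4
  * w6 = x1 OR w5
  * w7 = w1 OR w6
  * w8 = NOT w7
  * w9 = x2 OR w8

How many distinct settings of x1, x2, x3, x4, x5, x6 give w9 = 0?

29

w9 = x2 OR w8 must be 0, so both x2 = 0 and w8 = 0.
Enumerating the 64 input combinations, 29 give w9 = 0 and 35 give w9 = 1.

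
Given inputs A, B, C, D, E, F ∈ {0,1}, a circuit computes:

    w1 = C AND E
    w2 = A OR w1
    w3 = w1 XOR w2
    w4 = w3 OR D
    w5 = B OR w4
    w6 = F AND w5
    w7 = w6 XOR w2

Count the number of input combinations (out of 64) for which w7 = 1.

31

w7 = w6 XOR w2 must be 1, so w6 and w2 differ.
Enumerating the 64 input combinations, 31 give w7 = 1 and 33 give w7 = 0.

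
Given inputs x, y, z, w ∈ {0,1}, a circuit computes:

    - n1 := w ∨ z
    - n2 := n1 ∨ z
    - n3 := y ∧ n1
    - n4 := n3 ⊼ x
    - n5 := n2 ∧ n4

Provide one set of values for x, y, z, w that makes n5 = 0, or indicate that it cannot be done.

n5 = n2 ∧ n4 must be 0, so at least one of n2, n4 is 0.
Check with x=1 y=1 z=1 w=0:
n1 = w ∨ z = 0 ∨ 1 = 1
n2 = n1 ∨ z = 1 ∨ 1 = 1
n3 = y ∧ n1 = 1 ∧ 1 = 1
n4 = n3 ⊼ x = 1 ⊼ 1 = 0
n5 = n2 ∧ n4 = 1 ∧ 0 = 0
So n5 = 0 as required.

x=1 y=1 z=1 w=0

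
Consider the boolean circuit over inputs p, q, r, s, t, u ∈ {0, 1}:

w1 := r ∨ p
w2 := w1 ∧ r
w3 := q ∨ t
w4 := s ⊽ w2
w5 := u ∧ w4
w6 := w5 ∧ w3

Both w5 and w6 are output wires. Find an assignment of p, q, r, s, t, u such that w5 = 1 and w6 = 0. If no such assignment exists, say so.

Check with p=1, q=0, r=0, s=0, t=0, u=1:
w1 = r ∨ p = 0 ∨ 1 = 1
w2 = w1 ∧ r = 1 ∧ 0 = 0
w3 = q ∨ t = 0 ∨ 0 = 0
w4 = s ⊽ w2 = 0 ⊽ 0 = 1
w5 = u ∧ w4 = 1 ∧ 1 = 1
w6 = w5 ∧ w3 = 1 ∧ 0 = 0
So w5 = 1 and w6 = 0.

p=1, q=0, r=0, s=0, t=0, u=1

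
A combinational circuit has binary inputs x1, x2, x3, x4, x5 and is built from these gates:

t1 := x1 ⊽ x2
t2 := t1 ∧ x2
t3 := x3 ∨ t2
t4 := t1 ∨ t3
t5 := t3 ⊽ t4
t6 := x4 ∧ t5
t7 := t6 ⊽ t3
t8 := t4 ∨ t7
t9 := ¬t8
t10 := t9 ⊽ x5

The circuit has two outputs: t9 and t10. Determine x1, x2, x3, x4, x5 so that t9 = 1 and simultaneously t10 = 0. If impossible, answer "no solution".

Check with x1=1, x2=0, x3=0, x4=1, x5=1:
t1 = x1 ⊽ x2 = 1 ⊽ 0 = 0
t2 = t1 ∧ x2 = 0 ∧ 0 = 0
t3 = x3 ∨ t2 = 0 ∨ 0 = 0
t4 = t1 ∨ t3 = 0 ∨ 0 = 0
t5 = t3 ⊽ t4 = 0 ⊽ 0 = 1
t6 = x4 ∧ t5 = 1 ∧ 1 = 1
t7 = t6 ⊽ t3 = 1 ⊽ 0 = 0
t8 = t4 ∨ t7 = 0 ∨ 0 = 0
t9 = ¬t8 = ¬0 = 1
t10 = t9 ⊽ x5 = 1 ⊽ 1 = 0
So t9 = 1 and t10 = 0.

x1=1, x2=0, x3=0, x4=1, x5=1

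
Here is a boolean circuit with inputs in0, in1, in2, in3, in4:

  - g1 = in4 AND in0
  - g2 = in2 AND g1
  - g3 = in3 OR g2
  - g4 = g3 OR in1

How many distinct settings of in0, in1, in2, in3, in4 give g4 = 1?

g4 = g3 OR in1 must be 1, so at least one of g3, in1 is 1.
Enumerating the 32 input combinations, 25 give g4 = 1 and 7 give g4 = 0.

25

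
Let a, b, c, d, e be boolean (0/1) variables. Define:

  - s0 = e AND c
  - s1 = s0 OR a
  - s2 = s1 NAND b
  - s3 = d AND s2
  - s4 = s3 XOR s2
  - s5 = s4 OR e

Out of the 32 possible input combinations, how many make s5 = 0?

10

s5 = s4 OR e must be 0, so both s4 = 0 and e = 0.
Enumerating the 32 input combinations, 10 give s5 = 0 and 22 give s5 = 1.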